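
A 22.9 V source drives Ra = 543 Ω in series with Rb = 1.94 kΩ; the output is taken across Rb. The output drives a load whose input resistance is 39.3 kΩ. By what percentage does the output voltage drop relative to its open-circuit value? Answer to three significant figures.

The divider's output (Thévenin) resistance is Ra‖Rb = 424.3 Ω.
Fractional drop under load = R_th/(R_th + R_L) = 424.3 / (424.3 + 39300) = 0.01068.
So the output falls by 1.07 %.

1.07 %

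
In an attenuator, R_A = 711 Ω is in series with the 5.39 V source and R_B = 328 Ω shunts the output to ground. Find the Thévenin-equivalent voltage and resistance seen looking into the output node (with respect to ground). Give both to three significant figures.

V_th = 1.70 V, R_th = 224 Ω

V_th is the open-circuit tap voltage: 5.39 × 328/(711 + 328) = 1.70 V.
With the supply zeroed, R_A and R_B appear in parallel from the tap: R_th = R_A‖R_B = (711 × 328)/1039 = 224 Ω.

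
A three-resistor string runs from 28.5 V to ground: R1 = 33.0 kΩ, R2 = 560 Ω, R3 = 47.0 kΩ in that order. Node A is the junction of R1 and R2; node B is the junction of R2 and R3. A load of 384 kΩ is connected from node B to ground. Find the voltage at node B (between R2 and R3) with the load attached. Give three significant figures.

At node B, R3 is in parallel with the load: R3‖R_L = 41870 Ω.
Below node A the resistance is R2 + (R3‖R_L) = 42430 Ω, so V_A = 28.5 × 42430/75430 = 16.03 V.
Then V_B = V_A × (R3‖R_L)/(R2 + R3‖R_L) = 16.03 × 41870/42430 = 15.8 V.

V ≈ 15.8 V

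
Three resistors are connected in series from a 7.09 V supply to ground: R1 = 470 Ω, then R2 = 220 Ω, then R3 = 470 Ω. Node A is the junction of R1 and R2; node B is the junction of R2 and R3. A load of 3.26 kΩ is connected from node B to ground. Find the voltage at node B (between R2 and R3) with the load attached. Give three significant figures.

At node B, R3 is in parallel with the load: R3‖R_L = 410.8 Ω.
Below node A the resistance is R2 + (R3‖R_L) = 630.8 Ω, so V_A = 7.09 × 630.8/1101 = 4.063 V.
Then V_B = V_A × (R3‖R_L)/(R2 + R3‖R_L) = 4.063 × 410.8/630.8 = 2.65 V.

V ≈ 2.65 V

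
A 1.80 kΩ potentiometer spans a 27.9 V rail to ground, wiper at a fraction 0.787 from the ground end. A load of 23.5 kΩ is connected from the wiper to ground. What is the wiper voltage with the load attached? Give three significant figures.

V ≈ 21.7 V

The wiper splits the pot into (1−α)R = 383.4 Ω above and αR = 1417 Ω below.
Lower section ‖ load = 1336 Ω.
V_wiper = 27.9 × 1336/(383.4 + 1336) = 21.7 V.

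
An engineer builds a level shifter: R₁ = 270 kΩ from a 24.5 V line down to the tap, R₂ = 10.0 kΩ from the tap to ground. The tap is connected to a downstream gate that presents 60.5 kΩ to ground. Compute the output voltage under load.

The load sits in parallel with R₂: R₂‖R_L = (10.0 × 60.5) / (10.0 + 60.5) = 8.582 kΩ.
V_out = 24.5 × 8.582 / (270 + 8.582) = 24.5 × 8.582/278.6 = 0.755 V.
(Unloaded it would have been 0.875 V.)

V_out ≈ 0.755 V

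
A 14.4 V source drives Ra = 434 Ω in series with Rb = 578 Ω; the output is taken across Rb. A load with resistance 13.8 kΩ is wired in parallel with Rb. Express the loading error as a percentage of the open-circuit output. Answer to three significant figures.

The divider's output (Thévenin) resistance is Ra‖Rb = 247.9 Ω.
Fractional drop under load = R_th/(R_th + R_L) = 247.9 / (247.9 + 13800) = 0.01765.
So the output falls by 1.76 %.

1.76 %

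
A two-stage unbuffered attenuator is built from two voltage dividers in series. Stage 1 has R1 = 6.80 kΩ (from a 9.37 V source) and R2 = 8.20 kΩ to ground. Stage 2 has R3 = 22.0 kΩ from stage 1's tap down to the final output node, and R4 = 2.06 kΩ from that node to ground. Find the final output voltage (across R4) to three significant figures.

Stage 2 presents R3+R4 = 24.06 kΩ as a load on stage 1's tap.
Stage 1's lower leg becomes R2‖(R3+R4) = 6.116 kΩ, so V_mid = 9.37 × 6.116/12.92 = 4.437 V.
Stage 2 is itself unloaded: V_out = V_mid × R4/(R3+R4) = 4.437 × 2.06/24.06 = 0.380 V.

V_out ≈ 0.380 V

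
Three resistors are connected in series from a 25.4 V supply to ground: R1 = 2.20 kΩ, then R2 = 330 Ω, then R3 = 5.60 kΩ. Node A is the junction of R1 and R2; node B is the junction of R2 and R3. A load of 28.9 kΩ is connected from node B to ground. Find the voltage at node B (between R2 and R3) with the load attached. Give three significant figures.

V ≈ 16.5 V

At node B, R3 is in parallel with the load: R3‖R_L = 4691 Ω.
Below node A the resistance is R2 + (R3‖R_L) = 5021 Ω, so V_A = 25.4 × 5021/7221 = 17.66 V.
Then V_B = V_A × (R3‖R_L)/(R2 + R3‖R_L) = 17.66 × 4691/5021 = 16.5 V.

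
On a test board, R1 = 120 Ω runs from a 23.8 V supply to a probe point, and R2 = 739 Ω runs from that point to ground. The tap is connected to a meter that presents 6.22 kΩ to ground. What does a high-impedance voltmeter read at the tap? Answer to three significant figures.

The load sits in parallel with R2: R2‖R_L = (739 × 6220) / (739 + 6220) = 660.5 Ω.
V_out = 23.8 × 660.5 / (120 + 660.5) = 23.8 × 660.5/780.5 = 20.1 V.

V_out ≈ 20.1 V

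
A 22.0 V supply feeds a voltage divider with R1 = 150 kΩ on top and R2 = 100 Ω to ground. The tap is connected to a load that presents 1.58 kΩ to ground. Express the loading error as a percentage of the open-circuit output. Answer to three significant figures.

The divider's output (Thévenin) resistance is R1‖R2 = 99.93 Ω.
Fractional drop under load = R_th/(R_th + R_L) = 99.93 / (99.93 + 1580) = 0.05949.
So the output falls by 5.95 %.

5.95 %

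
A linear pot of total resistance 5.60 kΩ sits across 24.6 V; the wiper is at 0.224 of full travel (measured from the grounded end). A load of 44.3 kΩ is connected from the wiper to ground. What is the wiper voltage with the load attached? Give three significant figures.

V ≈ 5.39 V

The wiper splits the pot into (1−α)R = 4.346 kΩ above and αR = 1.254 kΩ below.
Lower section ‖ load = 1.220 kΩ.
V_wiper = 24.6 × 1.220/(4.346 + 1.220) = 5.39 V.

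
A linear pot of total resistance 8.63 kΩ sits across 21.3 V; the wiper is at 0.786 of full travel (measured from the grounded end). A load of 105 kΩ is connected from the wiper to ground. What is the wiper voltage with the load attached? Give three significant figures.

The wiper splits the pot into (1−α)R = 1.847 kΩ above and αR = 6.783 kΩ below.
Lower section ‖ load = 6.372 kΩ.
V_wiper = 21.3 × 6.372/(1.847 + 6.372) = 16.5 V.

V ≈ 16.5 V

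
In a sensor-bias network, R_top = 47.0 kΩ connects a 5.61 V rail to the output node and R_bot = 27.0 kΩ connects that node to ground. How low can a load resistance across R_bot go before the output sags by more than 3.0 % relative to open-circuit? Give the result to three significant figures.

Output resistance R_th = R_top‖R_bot = (47.0 × 27.0)/74.00 = 17.15 kΩ.
The fractional drop is R_th/(R_th + R_L); requiring this ≤ 0.0300 gives R_L ≥ R_th(1/0.0300 − 1) = 17.15 × 32.33 = 554 kΩ.

R_L(min) ≈ 554 kΩ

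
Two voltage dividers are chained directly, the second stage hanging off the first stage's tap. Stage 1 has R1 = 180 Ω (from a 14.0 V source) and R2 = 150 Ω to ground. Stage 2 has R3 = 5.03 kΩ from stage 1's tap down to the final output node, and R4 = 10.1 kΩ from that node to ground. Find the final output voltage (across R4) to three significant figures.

V_out ≈ 4.23 V

Stage 2 presents R3+R4 = 15130 Ω as a load on stage 1's tap.
Stage 1's lower leg becomes R2‖(R3+R4) = 148.5 Ω, so V_mid = 14.0 × 148.5/328.5 = 6.329 V.
Stage 2 is itself unloaded: V_out = V_mid × R4/(R3+R4) = 6.329 × 10100/15130 = 4.23 V.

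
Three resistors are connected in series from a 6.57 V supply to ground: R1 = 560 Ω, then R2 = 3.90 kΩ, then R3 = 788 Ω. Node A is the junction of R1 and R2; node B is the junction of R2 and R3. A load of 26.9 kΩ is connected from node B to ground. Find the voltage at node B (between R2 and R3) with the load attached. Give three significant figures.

V ≈ 0.963 V

At node B, R3 is in parallel with the load: R3‖R_L = 765.6 Ω.
Below node A the resistance is R2 + (R3‖R_L) = 4666 Ω, so V_A = 6.57 × 4666/5226 = 5.866 V.
Then V_B = V_A × (R3‖R_L)/(R2 + R3‖R_L) = 5.866 × 765.6/4666 = 0.963 V.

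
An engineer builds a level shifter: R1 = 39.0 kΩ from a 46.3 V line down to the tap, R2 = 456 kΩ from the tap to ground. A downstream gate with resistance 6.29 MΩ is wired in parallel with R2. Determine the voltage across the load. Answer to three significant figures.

V_out ≈ 42.4 V

The load sits in parallel with R2: R2‖R_L = (456 × 6290) / (456 + 6290) = 425.2 kΩ.
V_out = 46.3 × 425.2 / (39.0 + 425.2) = 46.3 × 425.2/464.2 = 42.4 V.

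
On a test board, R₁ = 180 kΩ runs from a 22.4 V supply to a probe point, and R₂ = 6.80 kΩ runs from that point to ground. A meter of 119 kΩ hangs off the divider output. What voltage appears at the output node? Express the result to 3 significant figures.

V_out ≈ 0.773 V

The load sits in parallel with R₂: R₂‖R_L = (6.80 × 119) / (6.80 + 119) = 6.432 kΩ.
V_out = 22.4 × 6.432 / (180 + 6.432) = 22.4 × 6.432/186.4 = 0.773 V.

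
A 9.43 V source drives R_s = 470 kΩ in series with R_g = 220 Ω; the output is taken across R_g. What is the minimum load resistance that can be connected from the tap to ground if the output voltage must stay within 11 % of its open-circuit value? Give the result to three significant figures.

R_L(min) ≈ 1.78 kΩ

Output resistance R_th = R_s‖R_g = (470000 × 220)/470200 = 219.9 Ω.
The fractional drop is R_th/(R_th + R_L); requiring this ≤ 0.110 gives R_L ≥ R_th(1/0.110 − 1) = 219.9 × 8.091 = 1.78 kΩ.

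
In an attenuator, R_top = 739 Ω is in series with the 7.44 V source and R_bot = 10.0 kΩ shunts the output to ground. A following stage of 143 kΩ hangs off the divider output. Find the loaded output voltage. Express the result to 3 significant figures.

The load sits in parallel with R_bot: R_bot‖R_L = (10000 × 143000) / (10000 + 143000) = 9346 Ω.
V_out = 7.44 × 9346 / (739 + 9346) = 7.44 × 9346/10090 = 6.89 V.

V_out ≈ 6.89 V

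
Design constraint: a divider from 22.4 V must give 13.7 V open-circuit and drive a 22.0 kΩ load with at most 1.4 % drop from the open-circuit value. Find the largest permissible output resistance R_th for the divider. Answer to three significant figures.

Loading drop = R_th/(R_th + R_L) ≤ 0.0140, so R_th ≤ R_L · ε/(1−ε) = 22.0 kΩ × 0.0140/0.9860 = 312 Ω.
(Any R1, R2 with R2/(R1+R2) = 0.612 and R1‖R2 ≤ 312 Ω will meet the spec.)

R_th ≤ 312 Ω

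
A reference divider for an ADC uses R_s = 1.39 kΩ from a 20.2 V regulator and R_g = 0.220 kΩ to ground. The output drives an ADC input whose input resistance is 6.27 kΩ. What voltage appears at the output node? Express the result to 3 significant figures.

V_out ≈ 2.68 V

The load sits in parallel with R_g: R_g‖R_L = (220 × 6270) / (220 + 6270) = 212.5 Ω.
V_out = 20.2 × 212.5 / (1390 + 212.5) = 20.2 × 212.5/1603 = 2.68 V.
(Unloaded it would have been 2.76 V.)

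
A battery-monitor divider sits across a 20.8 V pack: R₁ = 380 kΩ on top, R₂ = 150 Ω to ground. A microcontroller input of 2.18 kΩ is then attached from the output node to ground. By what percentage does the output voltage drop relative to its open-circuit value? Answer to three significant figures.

6.44 %

The divider's output (Thévenin) resistance is R₁‖R₂ = 149.9 Ω.
Fractional drop under load = R_th/(R_th + R_L) = 149.9 / (149.9 + 2180) = 0.06435.
So the output falls by 6.44 %.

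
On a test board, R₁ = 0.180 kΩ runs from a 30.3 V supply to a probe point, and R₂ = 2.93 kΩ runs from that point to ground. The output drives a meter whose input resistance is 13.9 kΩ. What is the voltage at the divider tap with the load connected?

V_out ≈ 28.2 V

The load sits in parallel with R₂: R₂‖R_L = (2930 × 13900) / (2930 + 13900) = 2420 Ω.
V_out = 30.3 × 2420 / (180 + 2420) = 30.3 × 2420/2600 = 28.2 V.
(Unloaded it would have been 28.5 V.)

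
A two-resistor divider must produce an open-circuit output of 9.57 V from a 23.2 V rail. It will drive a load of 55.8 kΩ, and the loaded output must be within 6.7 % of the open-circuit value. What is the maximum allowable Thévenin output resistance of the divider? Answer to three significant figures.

R_th ≤ 4.01 kΩ

Loading drop = R_th/(R_th + R_L) ≤ 0.0670, so R_th ≤ R_L · ε/(1−ε) = 55.8 kΩ × 0.0670/0.9330 = 4.01 kΩ.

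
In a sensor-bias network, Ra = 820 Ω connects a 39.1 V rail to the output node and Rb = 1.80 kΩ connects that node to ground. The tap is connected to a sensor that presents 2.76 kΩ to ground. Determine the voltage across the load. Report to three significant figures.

V_out ≈ 22.3 V

The load sits in parallel with Rb: Rb‖R_L = (1800 × 2760) / (1800 + 2760) = 1089 Ω.
V_out = 39.1 × 1089 / (820 + 1089) = 39.1 × 1089/1909 = 22.3 V.
(Unloaded it would have been 26.9 V.)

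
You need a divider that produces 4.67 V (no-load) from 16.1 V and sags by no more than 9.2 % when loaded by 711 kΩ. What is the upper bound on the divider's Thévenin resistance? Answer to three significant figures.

R_th ≤ 72.0 kΩ

Loading drop = R_th/(R_th + R_L) ≤ 0.0920, so R_th ≤ R_L · ε/(1−ε) = 711 kΩ × 0.0920/0.9080 = 72.0 kΩ.
(Any R1, R2 with R2/(R1+R2) = 0.290 and R1‖R2 ≤ 72.0 kΩ will meet the spec.)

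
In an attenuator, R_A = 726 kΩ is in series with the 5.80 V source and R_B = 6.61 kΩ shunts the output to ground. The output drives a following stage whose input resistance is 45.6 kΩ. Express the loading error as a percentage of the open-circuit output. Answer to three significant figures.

The divider's output (Thévenin) resistance is R_A‖R_B = 6.550 kΩ.
Fractional drop under load = R_th/(R_th + R_L) = 6.550 / (6.550 + 45.6) = 0.1256.
So the output falls by 12.6 %.

12.6 %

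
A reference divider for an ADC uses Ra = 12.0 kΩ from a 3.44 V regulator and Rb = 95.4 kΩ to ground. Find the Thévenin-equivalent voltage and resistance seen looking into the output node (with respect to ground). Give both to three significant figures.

V_th = 3.06 V, R_th = 10.7 kΩ

V_th is the open-circuit tap voltage: 3.44 × 95.4/(12.0 + 95.4) = 3.06 V.
With the supply zeroed, Ra and Rb appear in parallel from the tap: R_th = Ra‖Rb = (12.0 × 95.4)/107.4 = 10.7 kΩ.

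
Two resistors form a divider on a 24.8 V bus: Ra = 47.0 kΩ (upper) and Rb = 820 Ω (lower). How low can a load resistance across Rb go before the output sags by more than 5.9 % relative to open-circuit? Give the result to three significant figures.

R_L(min) ≈ 12.9 kΩ

Output resistance R_th = Ra‖Rb = (47000 × 820)/47820 = 805.9 Ω.
The fractional drop is R_th/(R_th + R_L); requiring this ≤ 0.0590 gives R_L ≥ R_th(1/0.0590 − 1) = 805.9 × 15.95 = 12.9 kΩ.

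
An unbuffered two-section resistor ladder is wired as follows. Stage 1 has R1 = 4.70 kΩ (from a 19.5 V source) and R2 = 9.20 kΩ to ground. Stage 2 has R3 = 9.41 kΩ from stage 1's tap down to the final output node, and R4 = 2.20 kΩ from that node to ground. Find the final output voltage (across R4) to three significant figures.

V_out ≈ 1.93 V

Stage 2 presents R3+R4 = 11.61 kΩ as a load on stage 1's tap.
Stage 1's lower leg becomes R2‖(R3+R4) = 5.133 kΩ, so V_mid = 19.5 × 5.133/9.833 = 10.18 V.
Stage 2 is itself unloaded: V_out = V_mid × R4/(R3+R4) = 10.18 × 2.20/11.61 = 1.93 V.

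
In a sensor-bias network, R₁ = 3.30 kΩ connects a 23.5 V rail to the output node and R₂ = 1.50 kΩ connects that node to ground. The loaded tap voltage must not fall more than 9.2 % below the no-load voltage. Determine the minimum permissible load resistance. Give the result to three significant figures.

R_L(min) ≈ 10.2 kΩ

Output resistance R_th = R₁‖R₂ = (3.30 × 1.50)/4.800 = 1.031 kΩ.
The fractional drop is R_th/(R_th + R_L); requiring this ≤ 0.0920 gives R_L ≥ R_th(1/0.0920 − 1) = 1.031 × 9.870 = 10.2 kΩ.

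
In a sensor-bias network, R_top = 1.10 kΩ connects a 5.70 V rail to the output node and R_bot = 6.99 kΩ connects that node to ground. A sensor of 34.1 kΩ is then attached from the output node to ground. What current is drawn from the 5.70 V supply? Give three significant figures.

I ≈ 0.826 mA

R_bot‖R_L = 5.801 kΩ, so the source sees R_top + R_bot‖R_L = 6.901 kΩ.
I = 5.70 V / 6.901 kΩ = 0.826 mA.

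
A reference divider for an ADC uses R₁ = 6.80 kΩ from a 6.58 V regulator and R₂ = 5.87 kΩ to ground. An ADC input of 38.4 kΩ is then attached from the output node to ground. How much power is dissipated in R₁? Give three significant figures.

Total resistance from the source is R₁ + (R₂‖R_L) = 11.89 kΩ, so I = 6.58/11.89 kΩ = 0.5533 mA.
P = I²·R₁ = (0.5533 mA)² × 6.80 kΩ = 2.08 mW.

P ≈ 2.08 mW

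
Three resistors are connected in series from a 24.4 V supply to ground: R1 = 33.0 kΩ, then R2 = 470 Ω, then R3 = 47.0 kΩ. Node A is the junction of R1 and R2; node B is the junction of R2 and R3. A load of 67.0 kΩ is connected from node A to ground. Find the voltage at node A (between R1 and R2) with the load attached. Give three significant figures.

Below node A the series string R2+R3 = 47470 Ω sits in parallel with the 67000 Ω load: 27780 Ω.
V_A = 24.4 × 27780/(33000 + 27780) = 11.2 V.

V ≈ 11.2 V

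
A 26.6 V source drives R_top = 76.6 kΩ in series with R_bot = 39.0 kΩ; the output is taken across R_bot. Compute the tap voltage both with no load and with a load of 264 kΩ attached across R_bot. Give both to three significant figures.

Unloaded: 8.97 V; loaded: 8.17 V

Open-circuit: V = 26.6 × 39.0/(76.6 + 39.0) = 8.97 V.
With the load, R_bot becomes R_bot‖R_L = 33.98 kΩ, so V = 26.6 × 33.98/110.6 = 8.17 V.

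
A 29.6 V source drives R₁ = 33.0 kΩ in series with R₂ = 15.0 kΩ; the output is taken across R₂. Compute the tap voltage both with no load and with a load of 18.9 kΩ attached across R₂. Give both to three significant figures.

Unloaded: 9.25 V; loaded: 5.98 V

Open-circuit: V = 29.6 × 15.0/(33.0 + 15.0) = 9.25 V.
With the load, R₂ becomes R₂‖R_L = 8.363 kΩ, so V = 29.6 × 8.363/41.36 = 5.98 V.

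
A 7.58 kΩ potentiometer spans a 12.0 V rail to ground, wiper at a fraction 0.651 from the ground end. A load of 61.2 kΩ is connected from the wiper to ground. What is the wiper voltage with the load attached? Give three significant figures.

The wiper splits the pot into (1−α)R = 2.645 kΩ above and αR = 4.935 kΩ below.
Lower section ‖ load = 4.566 kΩ.
V_wiper = 12.0 × 4.566/(2.645 + 4.566) = 7.60 V.

V ≈ 7.60 V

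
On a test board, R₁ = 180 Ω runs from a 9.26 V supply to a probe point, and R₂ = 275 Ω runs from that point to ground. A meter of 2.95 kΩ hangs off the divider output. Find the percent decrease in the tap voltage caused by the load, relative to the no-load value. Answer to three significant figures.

3.56 %

The divider's output (Thévenin) resistance is R₁‖R₂ = 108.8 Ω.
Fractional drop under load = R_th/(R_th + R_L) = 108.8 / (108.8 + 2950) = 0.03557.
So the output falls by 3.56 %.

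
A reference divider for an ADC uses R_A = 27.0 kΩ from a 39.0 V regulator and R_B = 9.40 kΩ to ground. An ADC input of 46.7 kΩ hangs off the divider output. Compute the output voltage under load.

The load sits in parallel with R_B: R_B‖R_L = (9.40 × 46.7) / (9.40 + 46.7) = 7.825 kΩ.
V_out = 39.0 × 7.825 / (27.0 + 7.825) = 39.0 × 7.825/34.82 = 8.76 V.
(Unloaded it would have been 10.1 V.)

V_out ≈ 8.76 V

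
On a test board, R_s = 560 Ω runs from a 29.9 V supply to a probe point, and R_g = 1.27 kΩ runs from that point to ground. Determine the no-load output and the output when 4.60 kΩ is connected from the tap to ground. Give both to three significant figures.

Unloaded: 20.8 V; loaded: 19.1 V

Open-circuit: V = 29.9 × 1270/(560 + 1270) = 20.8 V.
With the load, R_g becomes R_g‖R_L = 995.2 Ω, so V = 29.9 × 995.2/1555 = 19.1 V.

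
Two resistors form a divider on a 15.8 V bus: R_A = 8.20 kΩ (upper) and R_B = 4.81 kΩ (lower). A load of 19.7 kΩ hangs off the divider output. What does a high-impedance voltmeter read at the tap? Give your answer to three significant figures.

V_out ≈ 5.06 V

The load sits in parallel with R_B: R_B‖R_L = (4.81 × 19.7) / (4.81 + 19.7) = 3.866 kΩ.
V_out = 15.8 × 3.866 / (8.20 + 3.866) = 15.8 × 3.866/12.07 = 5.06 V.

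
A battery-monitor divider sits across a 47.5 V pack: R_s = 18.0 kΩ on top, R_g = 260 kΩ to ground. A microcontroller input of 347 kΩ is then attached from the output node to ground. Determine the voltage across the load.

V_out ≈ 42.4 V

The load sits in parallel with R_g: R_g‖R_L = (260 × 347) / (260 + 347) = 148.6 kΩ.
V_out = 47.5 × 148.6 / (18.0 + 148.6) = 47.5 × 148.6/166.6 = 42.4 V.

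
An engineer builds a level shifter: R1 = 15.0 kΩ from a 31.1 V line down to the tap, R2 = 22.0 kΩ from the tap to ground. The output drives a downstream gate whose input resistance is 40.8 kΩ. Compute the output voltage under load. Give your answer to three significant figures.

The load sits in parallel with R2: R2‖R_L = (22.0 × 40.8) / (22.0 + 40.8) = 14.29 kΩ.
V_out = 31.1 × 14.29 / (15.0 + 14.29) = 31.1 × 14.29/29.29 = 15.2 V.

V_out ≈ 15.2 V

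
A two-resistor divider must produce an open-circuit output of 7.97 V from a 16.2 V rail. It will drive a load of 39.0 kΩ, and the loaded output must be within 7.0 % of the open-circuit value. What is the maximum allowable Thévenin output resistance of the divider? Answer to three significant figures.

Loading drop = R_th/(R_th + R_L) ≤ 0.0700, so R_th ≤ R_L · ε/(1−ε) = 39.0 kΩ × 0.0700/0.9300 = 2.94 kΩ.
(Any R1, R2 with R2/(R1+R2) = 0.492 and R1‖R2 ≤ 2.94 kΩ will meet the spec.)

R_th ≤ 2.94 kΩ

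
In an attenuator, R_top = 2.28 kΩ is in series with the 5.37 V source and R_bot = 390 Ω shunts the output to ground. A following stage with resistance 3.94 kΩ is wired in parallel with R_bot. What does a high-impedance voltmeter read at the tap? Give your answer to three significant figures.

The load sits in parallel with R_bot: R_bot‖R_L = (390 × 3940) / (390 + 3940) = 354.9 Ω.
V_out = 5.37 × 354.9 / (2280 + 354.9) = 5.37 × 354.9/2635 = 0.723 V.
(Unloaded it would have been 0.784 V.)

V_out ≈ 0.723 V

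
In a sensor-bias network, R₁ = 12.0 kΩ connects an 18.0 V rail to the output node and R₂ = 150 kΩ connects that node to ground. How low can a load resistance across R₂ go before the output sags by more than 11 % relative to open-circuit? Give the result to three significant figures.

Output resistance R_th = R₁‖R₂ = (12.0 × 150)/162.0 = 11.11 kΩ.
The fractional drop is R_th/(R_th + R_L); requiring this ≤ 0.110 gives R_L ≥ R_th(1/0.110 − 1) = 11.11 × 8.091 = 89.9 kΩ.

R_L(min) ≈ 89.9 kΩ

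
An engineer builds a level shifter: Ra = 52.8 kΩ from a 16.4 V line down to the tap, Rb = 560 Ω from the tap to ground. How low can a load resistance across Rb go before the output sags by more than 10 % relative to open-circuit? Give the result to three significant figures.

Output resistance R_th = Ra‖Rb = (52800 × 560)/53360 = 554.1 Ω.
The fractional drop is R_th/(R_th + R_L); requiring this ≤ 0.100 gives R_L ≥ R_th(1/0.100 − 1) = 554.1 × 9.000 = 4.99 kΩ.

R_L(min) ≈ 4.99 kΩ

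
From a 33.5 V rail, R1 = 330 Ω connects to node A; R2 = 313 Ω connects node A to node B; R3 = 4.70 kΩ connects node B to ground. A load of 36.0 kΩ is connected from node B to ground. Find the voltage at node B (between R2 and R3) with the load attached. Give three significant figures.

At node B, R3 is in parallel with the load: R3‖R_L = 4157 Ω.
Below node A the resistance is R2 + (R3‖R_L) = 4470 Ω, so V_A = 33.5 × 4470/4800 = 31.20 V.
Then V_B = V_A × (R3‖R_L)/(R2 + R3‖R_L) = 31.20 × 4157/4470 = 29.0 V.

V ≈ 29.0 V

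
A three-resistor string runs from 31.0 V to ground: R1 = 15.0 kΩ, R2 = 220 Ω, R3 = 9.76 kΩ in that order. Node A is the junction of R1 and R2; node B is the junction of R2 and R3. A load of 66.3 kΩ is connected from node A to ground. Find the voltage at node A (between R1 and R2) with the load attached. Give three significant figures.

V ≈ 11.4 V

Below node A the series string R2+R3 = 9980 Ω sits in parallel with the 66300 Ω load: 8674 Ω.
V_A = 31.0 × 8674/(15000 + 8674) = 11.4 V.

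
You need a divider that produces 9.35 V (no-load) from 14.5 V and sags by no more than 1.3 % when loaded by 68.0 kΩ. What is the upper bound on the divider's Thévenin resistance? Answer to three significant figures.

Loading drop = R_th/(R_th + R_L) ≤ 0.0130, so R_th ≤ R_L · ε/(1−ε) = 68.0 kΩ × 0.0130/0.9870 = 896 Ω.
(Any R1, R2 with R2/(R1+R2) = 0.645 and R1‖R2 ≤ 896 Ω will meet the spec.)

R_th ≤ 896 Ω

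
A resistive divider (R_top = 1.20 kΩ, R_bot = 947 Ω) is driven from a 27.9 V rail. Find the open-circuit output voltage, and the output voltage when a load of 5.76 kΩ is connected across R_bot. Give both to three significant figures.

Open-circuit: V = 27.9 × 947/(1200 + 947) = 12.3 V.
With the load, R_bot becomes R_bot‖R_L = 813.3 Ω, so V = 27.9 × 813.3/2013 = 11.3 V.

Unloaded: 12.3 V; loaded: 11.3 V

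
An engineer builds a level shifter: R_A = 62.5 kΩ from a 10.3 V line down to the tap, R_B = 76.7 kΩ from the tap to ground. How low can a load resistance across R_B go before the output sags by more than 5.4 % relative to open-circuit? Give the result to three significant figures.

R_L(min) ≈ 603 kΩ

Output resistance R_th = R_A‖R_B = (62.5 × 76.7)/139.2 = 34.44 kΩ.
The fractional drop is R_th/(R_th + R_L); requiring this ≤ 0.0540 gives R_L ≥ R_th(1/0.0540 − 1) = 34.44 × 17.52 = 603 kΩ.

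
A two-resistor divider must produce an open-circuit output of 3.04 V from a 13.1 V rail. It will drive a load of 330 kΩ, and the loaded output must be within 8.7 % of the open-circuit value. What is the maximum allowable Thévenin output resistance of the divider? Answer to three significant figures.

Loading drop = R_th/(R_th + R_L) ≤ 0.0870, so R_th ≤ R_L · ε/(1−ε) = 330 kΩ × 0.0870/0.9130 = 31.4 kΩ.

R_th ≤ 31.4 kΩ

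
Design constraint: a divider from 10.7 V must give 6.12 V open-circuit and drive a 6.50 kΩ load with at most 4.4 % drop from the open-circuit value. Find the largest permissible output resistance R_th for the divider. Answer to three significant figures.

Loading drop = R_th/(R_th + R_L) ≤ 0.0440, so R_th ≤ R_L · ε/(1−ε) = 6.50 kΩ × 0.0440/0.9560 = 299 Ω.

R_th ≤ 299 Ω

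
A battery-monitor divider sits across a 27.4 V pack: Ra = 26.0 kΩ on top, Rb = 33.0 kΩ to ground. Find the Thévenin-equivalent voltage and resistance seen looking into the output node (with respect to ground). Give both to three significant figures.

V_th = 15.3 V, R_th = 14.5 kΩ

V_th is the open-circuit tap voltage: 27.4 × 33.0/(26.0 + 33.0) = 15.3 V.
With the supply zeroed, Ra and Rb appear in parallel from the tap: R_th = Ra‖Rb = (26.0 × 33.0)/59.00 = 14.5 kΩ.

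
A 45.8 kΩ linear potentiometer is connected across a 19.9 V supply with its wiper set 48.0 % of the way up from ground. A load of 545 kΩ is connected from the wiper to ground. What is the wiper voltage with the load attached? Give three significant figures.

V ≈ 9.36 V

The wiper splits the pot into (1−α)R = 23.82 kΩ above and αR = 21.98 kΩ below.
Lower section ‖ load = 21.13 kΩ.
V_wiper = 19.9 × 21.13/(23.82 + 21.13) = 9.36 V.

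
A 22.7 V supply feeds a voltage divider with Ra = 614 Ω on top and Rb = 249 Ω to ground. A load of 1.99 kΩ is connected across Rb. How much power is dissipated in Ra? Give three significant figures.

Total resistance from the source is Ra + (Rb‖R_L) = 835.3 Ω, so I = 22.7/835.3 Ω = 27.18 mA.
P = I²·Ra = (27.18 mA)² × 614 Ω = 453 mW.

P ≈ 453 mW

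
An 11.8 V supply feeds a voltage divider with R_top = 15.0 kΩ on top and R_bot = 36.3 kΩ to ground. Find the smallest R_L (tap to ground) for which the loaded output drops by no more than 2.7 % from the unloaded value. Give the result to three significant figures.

R_L(min) ≈ 382 kΩ

Output resistance R_th = R_top‖R_bot = (15.0 × 36.3)/51.30 = 10.61 kΩ.
The fractional drop is R_th/(R_th + R_L); requiring this ≤ 0.0270 gives R_L ≥ R_th(1/0.0270 − 1) = 10.61 × 36.04 = 382 kΩ.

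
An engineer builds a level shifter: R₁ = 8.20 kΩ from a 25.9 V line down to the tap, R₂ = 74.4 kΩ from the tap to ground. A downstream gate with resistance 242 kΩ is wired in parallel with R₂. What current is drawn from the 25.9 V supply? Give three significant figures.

I ≈ 0.398 mA

R₂‖R_L = 56.91 kΩ, so the source sees R₁ + R₂‖R_L = 65.11 kΩ.
I = 25.9 V / 65.11 kΩ = 0.398 mA.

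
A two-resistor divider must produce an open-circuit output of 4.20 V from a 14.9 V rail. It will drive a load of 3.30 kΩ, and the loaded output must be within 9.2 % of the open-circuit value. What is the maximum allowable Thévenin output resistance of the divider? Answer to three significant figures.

Loading drop = R_th/(R_th + R_L) ≤ 0.0920, so R_th ≤ R_L · ε/(1−ε) = 3.30 kΩ × 0.0920/0.9080 = 334 Ω.
(Any R1, R2 with R2/(R1+R2) = 0.282 and R1‖R2 ≤ 334 Ω will meet the spec.)

R_th ≤ 334 Ω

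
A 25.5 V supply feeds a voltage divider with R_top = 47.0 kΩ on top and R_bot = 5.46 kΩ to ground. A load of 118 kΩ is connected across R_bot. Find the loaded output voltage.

V_out ≈ 2.55 V

The load sits in parallel with R_bot: R_bot‖R_L = (5.46 × 118) / (5.46 + 118) = 5.219 kΩ.
V_out = 25.5 × 5.219 / (47.0 + 5.219) = 25.5 × 5.219/52.22 = 2.55 V.
(Unloaded it would have been 2.65 V.)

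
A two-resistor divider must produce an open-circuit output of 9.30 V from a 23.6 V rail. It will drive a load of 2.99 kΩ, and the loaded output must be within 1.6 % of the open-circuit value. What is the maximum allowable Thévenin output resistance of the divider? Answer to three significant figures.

Loading drop = R_th/(R_th + R_L) ≤ 0.0160, so R_th ≤ R_L · ε/(1−ε) = 2.99 kΩ × 0.0160/0.9840 = 48.6 Ω.

R_th ≤ 48.6 Ω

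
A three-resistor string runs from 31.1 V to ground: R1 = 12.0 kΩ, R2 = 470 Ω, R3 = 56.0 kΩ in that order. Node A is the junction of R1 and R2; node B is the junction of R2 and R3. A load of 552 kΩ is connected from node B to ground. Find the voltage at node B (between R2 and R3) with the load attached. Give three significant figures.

At node B, R3 is in parallel with the load: R3‖R_L = 50840 Ω.
Below node A the resistance is R2 + (R3‖R_L) = 51310 Ω, so V_A = 31.1 × 51310/63310 = 25.21 V.
Then V_B = V_A × (R3‖R_L)/(R2 + R3‖R_L) = 25.21 × 50840/51310 = 25.0 V.

V ≈ 25.0 V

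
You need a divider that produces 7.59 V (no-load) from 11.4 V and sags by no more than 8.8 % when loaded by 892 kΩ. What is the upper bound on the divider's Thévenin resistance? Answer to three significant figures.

R_th ≤ 86.1 kΩ

Loading drop = R_th/(R_th + R_L) ≤ 0.0880, so R_th ≤ R_L · ε/(1−ε) = 892 kΩ × 0.0880/0.9120 = 86.1 kΩ.
(Any R1, R2 with R2/(R1+R2) = 0.666 and R1‖R2 ≤ 86.1 kΩ will meet the spec.)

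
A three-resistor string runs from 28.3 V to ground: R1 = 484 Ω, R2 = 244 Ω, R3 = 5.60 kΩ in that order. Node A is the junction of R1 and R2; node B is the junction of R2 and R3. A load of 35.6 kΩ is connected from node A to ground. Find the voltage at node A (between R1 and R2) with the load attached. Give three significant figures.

Below node A the series string R2+R3 = 5844 Ω sits in parallel with the 35600 Ω load: 5020 Ω.
V_A = 28.3 × 5020/(484 + 5020) = 25.8 V.

V ≈ 25.8 V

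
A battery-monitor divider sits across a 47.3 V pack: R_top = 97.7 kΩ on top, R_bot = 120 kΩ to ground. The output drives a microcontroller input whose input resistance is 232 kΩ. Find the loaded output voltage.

V_out ≈ 21.2 V

The load sits in parallel with R_bot: R_bot‖R_L = (120 × 232) / (120 + 232) = 79.09 kΩ.
V_out = 47.3 × 79.09 / (97.7 + 79.09) = 47.3 × 79.09/176.8 = 21.2 V.
(Unloaded it would have been 26.1 V.)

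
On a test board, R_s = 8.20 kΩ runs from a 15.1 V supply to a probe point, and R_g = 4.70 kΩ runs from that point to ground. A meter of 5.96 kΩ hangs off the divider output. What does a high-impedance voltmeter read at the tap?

The load sits in parallel with R_g: R_g‖R_L = (4.70 × 5.96) / (4.70 + 5.96) = 2.628 kΩ.
V_out = 15.1 × 2.628 / (8.20 + 2.628) = 15.1 × 2.628/10.83 = 3.66 V.
(Unloaded it would have been 5.50 V.)

V_out ≈ 3.66 V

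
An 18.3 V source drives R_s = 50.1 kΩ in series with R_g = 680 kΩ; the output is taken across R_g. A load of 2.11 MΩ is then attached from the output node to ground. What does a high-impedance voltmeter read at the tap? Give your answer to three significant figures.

The load sits in parallel with R_g: R_g‖R_L = (680 × 2110) / (680 + 2110) = 514.3 kΩ.
V_out = 18.3 × 514.3 / (50.1 + 514.3) = 18.3 × 514.3/564.4 = 16.7 V.
(Unloaded it would have been 17.0 V.)

V_out ≈ 16.7 V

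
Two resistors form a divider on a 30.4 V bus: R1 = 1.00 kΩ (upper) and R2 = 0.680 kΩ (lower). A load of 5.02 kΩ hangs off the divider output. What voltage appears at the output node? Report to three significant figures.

V_out ≈ 11.4 V

The load sits in parallel with R2: R2‖R_L = (680 × 5020) / (680 + 5020) = 598.9 Ω.
V_out = 30.4 × 598.9 / (1000 + 598.9) = 30.4 × 598.9/1599 = 11.4 V.
(Unloaded it would have been 12.3 V.)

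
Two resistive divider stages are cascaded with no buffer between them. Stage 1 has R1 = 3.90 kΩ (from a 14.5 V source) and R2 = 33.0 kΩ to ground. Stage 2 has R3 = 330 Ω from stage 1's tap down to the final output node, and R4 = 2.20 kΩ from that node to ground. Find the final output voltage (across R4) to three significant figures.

Stage 2 presents R3+R4 = 2530 Ω as a load on stage 1's tap.
Stage 1's lower leg becomes R2‖(R3+R4) = 2350 Ω, so V_mid = 14.5 × 2350/6250 = 5.452 V.
Stage 2 is itself unloaded: V_out = V_mid × R4/(R3+R4) = 5.452 × 2200/2530 = 4.74 V.

V_out ≈ 4.74 V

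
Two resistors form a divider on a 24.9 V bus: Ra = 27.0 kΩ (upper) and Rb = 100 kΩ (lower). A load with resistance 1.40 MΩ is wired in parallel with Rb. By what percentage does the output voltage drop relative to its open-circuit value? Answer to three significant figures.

1.50 %

The divider's output (Thévenin) resistance is Ra‖Rb = 21.26 kΩ.
Fractional drop under load = R_th/(R_th + R_L) = 21.26 / (21.26 + 1400) = 0.01496.
So the output falls by 1.50 %.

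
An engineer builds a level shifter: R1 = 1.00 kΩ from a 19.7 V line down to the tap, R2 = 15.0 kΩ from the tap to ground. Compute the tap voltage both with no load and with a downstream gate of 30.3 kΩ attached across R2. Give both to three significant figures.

Unloaded: 18.5 V; loaded: 17.9 V

Open-circuit: V = 19.7 × 15.0/(1.00 + 15.0) = 18.5 V.
With the load, R2 becomes R2‖R_L = 10.03 kΩ, so V = 19.7 × 10.03/11.03 = 17.9 V.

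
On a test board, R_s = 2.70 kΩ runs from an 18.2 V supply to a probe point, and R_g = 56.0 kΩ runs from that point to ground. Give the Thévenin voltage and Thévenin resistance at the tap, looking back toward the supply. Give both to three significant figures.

V_th is the open-circuit tap voltage: 18.2 × 56.0/(2.70 + 56.0) = 17.4 V.
With the supply zeroed, R_s and R_g appear in parallel from the tap: R_th = R_s‖R_g = (2.70 × 56.0)/58.70 = 2.58 kΩ.

V_th = 17.4 V, R_th = 2.58 kΩ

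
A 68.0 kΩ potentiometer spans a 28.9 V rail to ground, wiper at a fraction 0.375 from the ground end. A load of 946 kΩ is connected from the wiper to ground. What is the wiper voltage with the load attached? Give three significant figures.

V ≈ 10.7 V

The wiper splits the pot into (1−α)R = 42.50 kΩ above and αR = 25.50 kΩ below.
Lower section ‖ load = 24.83 kΩ.
V_wiper = 28.9 × 24.83/(42.50 + 24.83) = 10.7 V.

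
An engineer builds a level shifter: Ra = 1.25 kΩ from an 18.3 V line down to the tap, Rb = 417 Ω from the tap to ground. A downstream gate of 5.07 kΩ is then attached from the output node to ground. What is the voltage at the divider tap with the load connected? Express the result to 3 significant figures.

The load sits in parallel with Rb: Rb‖R_L = (417 × 5070) / (417 + 5070) = 385.3 Ω.
V_out = 18.3 × 385.3 / (1250 + 385.3) = 18.3 × 385.3/1635 = 4.31 V.
(Unloaded it would have been 4.58 V.)

V_out ≈ 4.31 V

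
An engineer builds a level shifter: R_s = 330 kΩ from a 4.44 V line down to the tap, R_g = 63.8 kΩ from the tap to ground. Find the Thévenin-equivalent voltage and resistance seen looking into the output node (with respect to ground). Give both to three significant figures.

V_th is the open-circuit tap voltage: 4.44 × 63.8/(330 + 63.8) = 0.719 V.
With the supply zeroed, R_s and R_g appear in parallel from the tap: R_th = R_s‖R_g = (330 × 63.8)/393.8 = 53.5 kΩ.

V_th = 0.719 V, R_th = 53.5 kΩ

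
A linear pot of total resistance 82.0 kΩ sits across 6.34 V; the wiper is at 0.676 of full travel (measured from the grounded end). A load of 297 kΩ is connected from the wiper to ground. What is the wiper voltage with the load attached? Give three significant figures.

The wiper splits the pot into (1−α)R = 26.57 kΩ above and αR = 55.43 kΩ below.
Lower section ‖ load = 46.71 kΩ.
V_wiper = 6.34 × 46.71/(26.57 + 46.71) = 4.04 V.

V ≈ 4.04 V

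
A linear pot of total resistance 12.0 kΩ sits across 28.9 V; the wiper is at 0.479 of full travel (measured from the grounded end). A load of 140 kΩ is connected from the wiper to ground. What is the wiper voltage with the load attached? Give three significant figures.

The wiper splits the pot into (1−α)R = 6.252 kΩ above and αR = 5.748 kΩ below.
Lower section ‖ load = 5.521 kΩ.
V_wiper = 28.9 × 5.521/(6.252 + 5.521) = 13.6 V.

V ≈ 13.6 V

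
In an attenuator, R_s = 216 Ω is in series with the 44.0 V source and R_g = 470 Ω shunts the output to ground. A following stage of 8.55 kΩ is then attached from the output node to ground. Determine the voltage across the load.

The load sits in parallel with R_g: R_g‖R_L = (470 × 8550) / (470 + 8550) = 445.5 Ω.
V_out = 44.0 × 445.5 / (216 + 445.5) = 44.0 × 445.5/661.5 = 29.6 V.

V_out ≈ 29.6 V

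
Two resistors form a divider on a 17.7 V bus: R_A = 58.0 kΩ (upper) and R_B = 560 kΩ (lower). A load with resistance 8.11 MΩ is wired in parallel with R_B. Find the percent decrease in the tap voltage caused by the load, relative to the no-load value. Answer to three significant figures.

0.644 %

The divider's output (Thévenin) resistance is R_A‖R_B = 52.56 kΩ.
Fractional drop under load = R_th/(R_th + R_L) = 52.56 / (52.56 + 8110) = 0.006439.
So the output falls by 0.644 %.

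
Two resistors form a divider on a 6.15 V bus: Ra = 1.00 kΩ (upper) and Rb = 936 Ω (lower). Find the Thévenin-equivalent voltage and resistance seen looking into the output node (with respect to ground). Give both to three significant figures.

V_th = 2.97 V, R_th = 483 Ω

V_th is the open-circuit tap voltage: 6.15 × 936/(1000 + 936) = 2.97 V.
With the supply zeroed, Ra and Rb appear in parallel from the tap: R_th = Ra‖Rb = (1000 × 936)/1936 = 483 Ω.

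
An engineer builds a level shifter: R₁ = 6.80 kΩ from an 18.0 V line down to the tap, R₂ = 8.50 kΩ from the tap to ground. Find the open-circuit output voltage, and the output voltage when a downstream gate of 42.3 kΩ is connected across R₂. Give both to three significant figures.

Unloaded: 10.0 V; loaded: 9.18 V

Open-circuit: V = 18.0 × 8.50/(6.80 + 8.50) = 10.0 V.
With the load, R₂ becomes R₂‖R_L = 7.078 kΩ, so V = 18.0 × 7.078/13.88 = 9.18 V.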